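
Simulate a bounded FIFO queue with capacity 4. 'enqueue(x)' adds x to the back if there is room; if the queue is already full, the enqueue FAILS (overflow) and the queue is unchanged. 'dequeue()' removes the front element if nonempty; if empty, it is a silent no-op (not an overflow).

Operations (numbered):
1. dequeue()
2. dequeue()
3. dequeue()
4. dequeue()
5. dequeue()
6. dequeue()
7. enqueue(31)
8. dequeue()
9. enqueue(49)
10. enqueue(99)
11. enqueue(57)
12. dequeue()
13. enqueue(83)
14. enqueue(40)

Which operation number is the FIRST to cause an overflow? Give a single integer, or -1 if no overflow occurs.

1. dequeue(): empty, no-op, size=0
2. dequeue(): empty, no-op, size=0
3. dequeue(): empty, no-op, size=0
4. dequeue(): empty, no-op, size=0
5. dequeue(): empty, no-op, size=0
6. dequeue(): empty, no-op, size=0
7. enqueue(31): size=1
8. dequeue(): size=0
9. enqueue(49): size=1
10. enqueue(99): size=2
11. enqueue(57): size=3
12. dequeue(): size=2
13. enqueue(83): size=3
14. enqueue(40): size=4

Answer: -1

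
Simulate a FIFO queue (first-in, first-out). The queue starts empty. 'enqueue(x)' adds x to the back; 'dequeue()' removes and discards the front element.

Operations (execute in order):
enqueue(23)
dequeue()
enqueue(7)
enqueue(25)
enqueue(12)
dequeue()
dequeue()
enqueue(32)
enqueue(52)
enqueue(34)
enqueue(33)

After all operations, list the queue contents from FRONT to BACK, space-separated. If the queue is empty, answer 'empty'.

Answer: 12 32 52 34 33

Derivation:
enqueue(23): [23]
dequeue(): []
enqueue(7): [7]
enqueue(25): [7, 25]
enqueue(12): [7, 25, 12]
dequeue(): [25, 12]
dequeue(): [12]
enqueue(32): [12, 32]
enqueue(52): [12, 32, 52]
enqueue(34): [12, 32, 52, 34]
enqueue(33): [12, 32, 52, 34, 33]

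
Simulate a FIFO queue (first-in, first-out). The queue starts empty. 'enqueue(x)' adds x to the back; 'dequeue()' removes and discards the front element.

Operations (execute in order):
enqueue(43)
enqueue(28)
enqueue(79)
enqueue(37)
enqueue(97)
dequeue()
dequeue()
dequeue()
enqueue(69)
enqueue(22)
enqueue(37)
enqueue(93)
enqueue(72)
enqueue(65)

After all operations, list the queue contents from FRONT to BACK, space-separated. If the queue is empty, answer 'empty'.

enqueue(43): [43]
enqueue(28): [43, 28]
enqueue(79): [43, 28, 79]
enqueue(37): [43, 28, 79, 37]
enqueue(97): [43, 28, 79, 37, 97]
dequeue(): [28, 79, 37, 97]
dequeue(): [79, 37, 97]
dequeue(): [37, 97]
enqueue(69): [37, 97, 69]
enqueue(22): [37, 97, 69, 22]
enqueue(37): [37, 97, 69, 22, 37]
enqueue(93): [37, 97, 69, 22, 37, 93]
enqueue(72): [37, 97, 69, 22, 37, 93, 72]
enqueue(65): [37, 97, 69, 22, 37, 93, 72, 65]

Answer: 37 97 69 22 37 93 72 65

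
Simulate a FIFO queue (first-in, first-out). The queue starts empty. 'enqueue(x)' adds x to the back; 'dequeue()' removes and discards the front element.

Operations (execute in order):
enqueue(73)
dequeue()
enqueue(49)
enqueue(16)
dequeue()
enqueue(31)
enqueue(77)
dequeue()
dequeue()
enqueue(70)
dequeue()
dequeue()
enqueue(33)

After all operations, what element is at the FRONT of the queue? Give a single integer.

Answer: 33

Derivation:
enqueue(73): queue = [73]
dequeue(): queue = []
enqueue(49): queue = [49]
enqueue(16): queue = [49, 16]
dequeue(): queue = [16]
enqueue(31): queue = [16, 31]
enqueue(77): queue = [16, 31, 77]
dequeue(): queue = [31, 77]
dequeue(): queue = [77]
enqueue(70): queue = [77, 70]
dequeue(): queue = [70]
dequeue(): queue = []
enqueue(33): queue = [33]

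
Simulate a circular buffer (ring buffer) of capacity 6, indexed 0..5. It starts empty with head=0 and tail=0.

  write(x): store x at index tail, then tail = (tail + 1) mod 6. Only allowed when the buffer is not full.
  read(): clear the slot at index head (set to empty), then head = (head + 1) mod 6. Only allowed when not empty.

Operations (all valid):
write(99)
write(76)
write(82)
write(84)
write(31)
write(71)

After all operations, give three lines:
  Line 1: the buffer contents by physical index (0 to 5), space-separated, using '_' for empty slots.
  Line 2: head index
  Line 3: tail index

Answer: 99 76 82 84 31 71
0
0

Derivation:
write(99): buf=[99 _ _ _ _ _], head=0, tail=1, size=1
write(76): buf=[99 76 _ _ _ _], head=0, tail=2, size=2
write(82): buf=[99 76 82 _ _ _], head=0, tail=3, size=3
write(84): buf=[99 76 82 84 _ _], head=0, tail=4, size=4
write(31): buf=[99 76 82 84 31 _], head=0, tail=5, size=5
write(71): buf=[99 76 82 84 31 71], head=0, tail=0, size=6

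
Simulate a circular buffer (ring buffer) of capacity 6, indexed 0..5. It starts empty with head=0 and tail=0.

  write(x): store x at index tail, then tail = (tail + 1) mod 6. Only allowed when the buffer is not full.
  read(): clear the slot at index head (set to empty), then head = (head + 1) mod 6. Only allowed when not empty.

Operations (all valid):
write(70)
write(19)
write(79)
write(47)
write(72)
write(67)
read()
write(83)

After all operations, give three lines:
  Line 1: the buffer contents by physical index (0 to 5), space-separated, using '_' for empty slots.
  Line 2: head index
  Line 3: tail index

write(70): buf=[70 _ _ _ _ _], head=0, tail=1, size=1
write(19): buf=[70 19 _ _ _ _], head=0, tail=2, size=2
write(79): buf=[70 19 79 _ _ _], head=0, tail=3, size=3
write(47): buf=[70 19 79 47 _ _], head=0, tail=4, size=4
write(72): buf=[70 19 79 47 72 _], head=0, tail=5, size=5
write(67): buf=[70 19 79 47 72 67], head=0, tail=0, size=6
read(): buf=[_ 19 79 47 72 67], head=1, tail=0, size=5
write(83): buf=[83 19 79 47 72 67], head=1, tail=1, size=6

Answer: 83 19 79 47 72 67
1
1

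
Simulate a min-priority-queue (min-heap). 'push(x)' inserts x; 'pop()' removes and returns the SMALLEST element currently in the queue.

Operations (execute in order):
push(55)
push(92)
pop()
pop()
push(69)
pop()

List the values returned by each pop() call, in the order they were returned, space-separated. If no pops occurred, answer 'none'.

Answer: 55 92 69

Derivation:
push(55): heap contents = [55]
push(92): heap contents = [55, 92]
pop() → 55: heap contents = [92]
pop() → 92: heap contents = []
push(69): heap contents = [69]
pop() → 69: heap contents = []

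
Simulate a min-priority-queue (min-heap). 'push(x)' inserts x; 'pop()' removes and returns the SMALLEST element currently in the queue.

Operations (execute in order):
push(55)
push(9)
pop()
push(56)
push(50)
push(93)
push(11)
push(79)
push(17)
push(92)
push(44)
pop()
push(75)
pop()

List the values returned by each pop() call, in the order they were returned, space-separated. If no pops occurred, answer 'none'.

Answer: 9 11 17

Derivation:
push(55): heap contents = [55]
push(9): heap contents = [9, 55]
pop() → 9: heap contents = [55]
push(56): heap contents = [55, 56]
push(50): heap contents = [50, 55, 56]
push(93): heap contents = [50, 55, 56, 93]
push(11): heap contents = [11, 50, 55, 56, 93]
push(79): heap contents = [11, 50, 55, 56, 79, 93]
push(17): heap contents = [11, 17, 50, 55, 56, 79, 93]
push(92): heap contents = [11, 17, 50, 55, 56, 79, 92, 93]
push(44): heap contents = [11, 17, 44, 50, 55, 56, 79, 92, 93]
pop() → 11: heap contents = [17, 44, 50, 55, 56, 79, 92, 93]
push(75): heap contents = [17, 44, 50, 55, 56, 75, 79, 92, 93]
pop() → 17: heap contents = [44, 50, 55, 56, 75, 79, 92, 93]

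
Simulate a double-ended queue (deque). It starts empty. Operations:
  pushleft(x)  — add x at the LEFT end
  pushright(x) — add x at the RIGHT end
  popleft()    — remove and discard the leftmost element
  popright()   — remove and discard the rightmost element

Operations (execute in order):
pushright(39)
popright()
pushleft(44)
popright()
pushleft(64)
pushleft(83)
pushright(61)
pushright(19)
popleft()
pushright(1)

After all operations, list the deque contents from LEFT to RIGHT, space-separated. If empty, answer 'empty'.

pushright(39): [39]
popright(): []
pushleft(44): [44]
popright(): []
pushleft(64): [64]
pushleft(83): [83, 64]
pushright(61): [83, 64, 61]
pushright(19): [83, 64, 61, 19]
popleft(): [64, 61, 19]
pushright(1): [64, 61, 19, 1]

Answer: 64 61 19 1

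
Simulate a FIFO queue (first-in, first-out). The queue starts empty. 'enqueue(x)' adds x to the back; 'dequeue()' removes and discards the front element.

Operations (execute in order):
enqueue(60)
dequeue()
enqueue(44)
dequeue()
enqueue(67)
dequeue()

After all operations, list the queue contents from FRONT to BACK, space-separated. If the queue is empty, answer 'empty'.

enqueue(60): [60]
dequeue(): []
enqueue(44): [44]
dequeue(): []
enqueue(67): [67]
dequeue(): []

Answer: empty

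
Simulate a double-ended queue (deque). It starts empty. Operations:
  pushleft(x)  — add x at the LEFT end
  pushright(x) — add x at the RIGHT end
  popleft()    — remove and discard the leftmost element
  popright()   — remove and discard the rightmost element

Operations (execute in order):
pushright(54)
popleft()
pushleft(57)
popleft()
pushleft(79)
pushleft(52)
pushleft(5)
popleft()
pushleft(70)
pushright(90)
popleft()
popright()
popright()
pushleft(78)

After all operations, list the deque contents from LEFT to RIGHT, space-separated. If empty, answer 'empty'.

pushright(54): [54]
popleft(): []
pushleft(57): [57]
popleft(): []
pushleft(79): [79]
pushleft(52): [52, 79]
pushleft(5): [5, 52, 79]
popleft(): [52, 79]
pushleft(70): [70, 52, 79]
pushright(90): [70, 52, 79, 90]
popleft(): [52, 79, 90]
popright(): [52, 79]
popright(): [52]
pushleft(78): [78, 52]

Answer: 78 52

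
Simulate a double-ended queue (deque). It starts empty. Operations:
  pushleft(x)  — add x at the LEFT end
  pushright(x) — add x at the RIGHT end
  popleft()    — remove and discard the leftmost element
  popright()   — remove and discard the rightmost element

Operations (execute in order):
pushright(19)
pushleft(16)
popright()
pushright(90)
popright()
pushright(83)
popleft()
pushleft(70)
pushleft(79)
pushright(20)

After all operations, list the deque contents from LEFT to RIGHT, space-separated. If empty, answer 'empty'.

pushright(19): [19]
pushleft(16): [16, 19]
popright(): [16]
pushright(90): [16, 90]
popright(): [16]
pushright(83): [16, 83]
popleft(): [83]
pushleft(70): [70, 83]
pushleft(79): [79, 70, 83]
pushright(20): [79, 70, 83, 20]

Answer: 79 70 83 20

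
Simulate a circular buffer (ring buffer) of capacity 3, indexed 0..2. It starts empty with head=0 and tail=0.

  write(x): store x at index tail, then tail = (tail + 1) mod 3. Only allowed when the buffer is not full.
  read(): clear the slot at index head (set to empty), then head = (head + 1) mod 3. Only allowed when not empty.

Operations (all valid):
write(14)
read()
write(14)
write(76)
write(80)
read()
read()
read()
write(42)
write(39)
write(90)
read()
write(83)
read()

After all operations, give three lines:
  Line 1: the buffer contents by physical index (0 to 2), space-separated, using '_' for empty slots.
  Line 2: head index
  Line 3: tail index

Answer: 90 83 _
0
2

Derivation:
write(14): buf=[14 _ _], head=0, tail=1, size=1
read(): buf=[_ _ _], head=1, tail=1, size=0
write(14): buf=[_ 14 _], head=1, tail=2, size=1
write(76): buf=[_ 14 76], head=1, tail=0, size=2
write(80): buf=[80 14 76], head=1, tail=1, size=3
read(): buf=[80 _ 76], head=2, tail=1, size=2
read(): buf=[80 _ _], head=0, tail=1, size=1
read(): buf=[_ _ _], head=1, tail=1, size=0
write(42): buf=[_ 42 _], head=1, tail=2, size=1
write(39): buf=[_ 42 39], head=1, tail=0, size=2
write(90): buf=[90 42 39], head=1, tail=1, size=3
read(): buf=[90 _ 39], head=2, tail=1, size=2
write(83): buf=[90 83 39], head=2, tail=2, size=3
read(): buf=[90 83 _], head=0, tail=2, size=2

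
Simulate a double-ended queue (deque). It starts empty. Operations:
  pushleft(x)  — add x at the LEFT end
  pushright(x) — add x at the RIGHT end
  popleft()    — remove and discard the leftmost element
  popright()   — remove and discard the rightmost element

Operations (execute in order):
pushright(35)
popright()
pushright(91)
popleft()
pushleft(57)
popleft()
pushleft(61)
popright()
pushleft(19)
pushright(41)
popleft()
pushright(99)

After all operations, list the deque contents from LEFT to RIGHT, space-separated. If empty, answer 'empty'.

pushright(35): [35]
popright(): []
pushright(91): [91]
popleft(): []
pushleft(57): [57]
popleft(): []
pushleft(61): [61]
popright(): []
pushleft(19): [19]
pushright(41): [19, 41]
popleft(): [41]
pushright(99): [41, 99]

Answer: 41 99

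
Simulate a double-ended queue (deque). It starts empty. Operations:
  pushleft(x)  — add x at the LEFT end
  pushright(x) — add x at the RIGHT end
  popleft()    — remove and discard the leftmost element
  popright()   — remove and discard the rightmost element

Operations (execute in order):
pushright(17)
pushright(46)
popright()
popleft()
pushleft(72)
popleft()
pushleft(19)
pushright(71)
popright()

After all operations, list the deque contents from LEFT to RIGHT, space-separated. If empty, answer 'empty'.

Answer: 19

Derivation:
pushright(17): [17]
pushright(46): [17, 46]
popright(): [17]
popleft(): []
pushleft(72): [72]
popleft(): []
pushleft(19): [19]
pushright(71): [19, 71]
popright(): [19]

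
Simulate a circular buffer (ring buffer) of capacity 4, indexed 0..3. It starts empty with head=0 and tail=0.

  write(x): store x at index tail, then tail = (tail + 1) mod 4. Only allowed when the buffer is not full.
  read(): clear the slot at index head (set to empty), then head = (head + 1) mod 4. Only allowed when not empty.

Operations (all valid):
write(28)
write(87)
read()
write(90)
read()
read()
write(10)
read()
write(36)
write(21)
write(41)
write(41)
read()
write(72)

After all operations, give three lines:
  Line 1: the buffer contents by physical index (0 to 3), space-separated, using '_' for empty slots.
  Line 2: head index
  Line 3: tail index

Answer: 72 21 41 41
1
1

Derivation:
write(28): buf=[28 _ _ _], head=0, tail=1, size=1
write(87): buf=[28 87 _ _], head=0, tail=2, size=2
read(): buf=[_ 87 _ _], head=1, tail=2, size=1
write(90): buf=[_ 87 90 _], head=1, tail=3, size=2
read(): buf=[_ _ 90 _], head=2, tail=3, size=1
read(): buf=[_ _ _ _], head=3, tail=3, size=0
write(10): buf=[_ _ _ 10], head=3, tail=0, size=1
read(): buf=[_ _ _ _], head=0, tail=0, size=0
write(36): buf=[36 _ _ _], head=0, tail=1, size=1
write(21): buf=[36 21 _ _], head=0, tail=2, size=2
write(41): buf=[36 21 41 _], head=0, tail=3, size=3
write(41): buf=[36 21 41 41], head=0, tail=0, size=4
read(): buf=[_ 21 41 41], head=1, tail=0, size=3
write(72): buf=[72 21 41 41], head=1, tail=1, size=4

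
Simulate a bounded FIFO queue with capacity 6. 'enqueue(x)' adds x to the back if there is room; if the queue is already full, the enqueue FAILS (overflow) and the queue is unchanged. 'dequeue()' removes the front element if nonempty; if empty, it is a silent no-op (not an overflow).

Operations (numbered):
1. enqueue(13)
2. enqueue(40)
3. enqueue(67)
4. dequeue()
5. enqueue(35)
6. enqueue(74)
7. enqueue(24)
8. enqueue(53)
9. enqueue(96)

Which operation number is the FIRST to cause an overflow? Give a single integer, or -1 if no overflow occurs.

1. enqueue(13): size=1
2. enqueue(40): size=2
3. enqueue(67): size=3
4. dequeue(): size=2
5. enqueue(35): size=3
6. enqueue(74): size=4
7. enqueue(24): size=5
8. enqueue(53): size=6
9. enqueue(96): size=6=cap → OVERFLOW (fail)

Answer: 9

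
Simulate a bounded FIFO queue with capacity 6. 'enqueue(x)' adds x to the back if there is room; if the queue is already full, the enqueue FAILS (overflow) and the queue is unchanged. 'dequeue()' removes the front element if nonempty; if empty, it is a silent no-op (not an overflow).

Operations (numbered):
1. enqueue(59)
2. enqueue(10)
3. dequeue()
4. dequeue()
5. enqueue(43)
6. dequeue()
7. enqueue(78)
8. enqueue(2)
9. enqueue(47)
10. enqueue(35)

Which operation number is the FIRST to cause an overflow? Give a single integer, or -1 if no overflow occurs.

Answer: -1

Derivation:
1. enqueue(59): size=1
2. enqueue(10): size=2
3. dequeue(): size=1
4. dequeue(): size=0
5. enqueue(43): size=1
6. dequeue(): size=0
7. enqueue(78): size=1
8. enqueue(2): size=2
9. enqueue(47): size=3
10. enqueue(35): size=4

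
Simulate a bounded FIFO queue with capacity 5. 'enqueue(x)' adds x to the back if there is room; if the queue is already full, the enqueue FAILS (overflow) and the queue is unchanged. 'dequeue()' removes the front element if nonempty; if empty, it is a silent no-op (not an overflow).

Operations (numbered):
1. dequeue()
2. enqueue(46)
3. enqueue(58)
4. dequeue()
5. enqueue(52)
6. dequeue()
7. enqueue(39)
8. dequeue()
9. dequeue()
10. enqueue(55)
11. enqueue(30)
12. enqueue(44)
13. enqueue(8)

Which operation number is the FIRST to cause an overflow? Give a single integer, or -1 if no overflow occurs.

1. dequeue(): empty, no-op, size=0
2. enqueue(46): size=1
3. enqueue(58): size=2
4. dequeue(): size=1
5. enqueue(52): size=2
6. dequeue(): size=1
7. enqueue(39): size=2
8. dequeue(): size=1
9. dequeue(): size=0
10. enqueue(55): size=1
11. enqueue(30): size=2
12. enqueue(44): size=3
13. enqueue(8): size=4

Answer: -1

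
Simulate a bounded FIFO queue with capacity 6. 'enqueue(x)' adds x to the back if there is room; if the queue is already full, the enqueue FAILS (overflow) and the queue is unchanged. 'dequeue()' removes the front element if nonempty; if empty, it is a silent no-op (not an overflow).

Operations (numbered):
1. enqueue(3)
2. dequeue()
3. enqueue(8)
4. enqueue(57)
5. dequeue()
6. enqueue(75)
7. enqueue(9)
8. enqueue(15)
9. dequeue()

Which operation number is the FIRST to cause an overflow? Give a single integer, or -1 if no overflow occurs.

Answer: -1

Derivation:
1. enqueue(3): size=1
2. dequeue(): size=0
3. enqueue(8): size=1
4. enqueue(57): size=2
5. dequeue(): size=1
6. enqueue(75): size=2
7. enqueue(9): size=3
8. enqueue(15): size=4
9. dequeue(): size=3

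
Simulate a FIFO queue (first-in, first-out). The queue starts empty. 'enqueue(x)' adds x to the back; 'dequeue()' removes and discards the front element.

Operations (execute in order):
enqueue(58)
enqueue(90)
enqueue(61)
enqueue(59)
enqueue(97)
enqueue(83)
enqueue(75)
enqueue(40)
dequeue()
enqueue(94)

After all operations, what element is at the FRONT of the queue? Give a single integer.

Answer: 90

Derivation:
enqueue(58): queue = [58]
enqueue(90): queue = [58, 90]
enqueue(61): queue = [58, 90, 61]
enqueue(59): queue = [58, 90, 61, 59]
enqueue(97): queue = [58, 90, 61, 59, 97]
enqueue(83): queue = [58, 90, 61, 59, 97, 83]
enqueue(75): queue = [58, 90, 61, 59, 97, 83, 75]
enqueue(40): queue = [58, 90, 61, 59, 97, 83, 75, 40]
dequeue(): queue = [90, 61, 59, 97, 83, 75, 40]
enqueue(94): queue = [90, 61, 59, 97, 83, 75, 40, 94]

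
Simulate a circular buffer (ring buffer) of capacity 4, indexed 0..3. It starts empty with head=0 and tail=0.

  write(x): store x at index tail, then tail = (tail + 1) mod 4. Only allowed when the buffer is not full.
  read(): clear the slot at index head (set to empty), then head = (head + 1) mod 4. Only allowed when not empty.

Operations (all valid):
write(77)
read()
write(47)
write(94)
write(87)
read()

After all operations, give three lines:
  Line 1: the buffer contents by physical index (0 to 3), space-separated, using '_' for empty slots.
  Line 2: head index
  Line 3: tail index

write(77): buf=[77 _ _ _], head=0, tail=1, size=1
read(): buf=[_ _ _ _], head=1, tail=1, size=0
write(47): buf=[_ 47 _ _], head=1, tail=2, size=1
write(94): buf=[_ 47 94 _], head=1, tail=3, size=2
write(87): buf=[_ 47 94 87], head=1, tail=0, size=3
read(): buf=[_ _ 94 87], head=2, tail=0, size=2

Answer: _ _ 94 87
2
0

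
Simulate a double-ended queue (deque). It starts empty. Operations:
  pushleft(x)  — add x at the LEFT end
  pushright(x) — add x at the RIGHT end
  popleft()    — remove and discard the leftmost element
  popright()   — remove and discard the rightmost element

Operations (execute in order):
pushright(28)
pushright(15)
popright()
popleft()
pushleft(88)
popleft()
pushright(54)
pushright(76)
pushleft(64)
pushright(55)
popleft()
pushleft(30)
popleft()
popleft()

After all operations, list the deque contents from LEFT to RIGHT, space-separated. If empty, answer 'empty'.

pushright(28): [28]
pushright(15): [28, 15]
popright(): [28]
popleft(): []
pushleft(88): [88]
popleft(): []
pushright(54): [54]
pushright(76): [54, 76]
pushleft(64): [64, 54, 76]
pushright(55): [64, 54, 76, 55]
popleft(): [54, 76, 55]
pushleft(30): [30, 54, 76, 55]
popleft(): [54, 76, 55]
popleft(): [76, 55]

Answer: 76 55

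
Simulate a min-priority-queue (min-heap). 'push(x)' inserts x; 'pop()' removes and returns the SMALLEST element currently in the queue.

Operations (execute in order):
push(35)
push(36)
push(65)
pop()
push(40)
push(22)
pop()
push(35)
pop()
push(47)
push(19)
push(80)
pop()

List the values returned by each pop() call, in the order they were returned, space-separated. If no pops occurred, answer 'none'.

push(35): heap contents = [35]
push(36): heap contents = [35, 36]
push(65): heap contents = [35, 36, 65]
pop() → 35: heap contents = [36, 65]
push(40): heap contents = [36, 40, 65]
push(22): heap contents = [22, 36, 40, 65]
pop() → 22: heap contents = [36, 40, 65]
push(35): heap contents = [35, 36, 40, 65]
pop() → 35: heap contents = [36, 40, 65]
push(47): heap contents = [36, 40, 47, 65]
push(19): heap contents = [19, 36, 40, 47, 65]
push(80): heap contents = [19, 36, 40, 47, 65, 80]
pop() → 19: heap contents = [36, 40, 47, 65, 80]

Answer: 35 22 35 19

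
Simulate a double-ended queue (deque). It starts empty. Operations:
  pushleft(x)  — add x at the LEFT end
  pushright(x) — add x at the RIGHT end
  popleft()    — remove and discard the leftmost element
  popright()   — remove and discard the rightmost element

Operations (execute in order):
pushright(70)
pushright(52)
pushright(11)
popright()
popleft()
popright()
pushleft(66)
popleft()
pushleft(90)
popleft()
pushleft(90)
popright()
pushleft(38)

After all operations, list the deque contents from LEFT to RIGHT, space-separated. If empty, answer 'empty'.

Answer: 38

Derivation:
pushright(70): [70]
pushright(52): [70, 52]
pushright(11): [70, 52, 11]
popright(): [70, 52]
popleft(): [52]
popright(): []
pushleft(66): [66]
popleft(): []
pushleft(90): [90]
popleft(): []
pushleft(90): [90]
popright(): []
pushleft(38): [38]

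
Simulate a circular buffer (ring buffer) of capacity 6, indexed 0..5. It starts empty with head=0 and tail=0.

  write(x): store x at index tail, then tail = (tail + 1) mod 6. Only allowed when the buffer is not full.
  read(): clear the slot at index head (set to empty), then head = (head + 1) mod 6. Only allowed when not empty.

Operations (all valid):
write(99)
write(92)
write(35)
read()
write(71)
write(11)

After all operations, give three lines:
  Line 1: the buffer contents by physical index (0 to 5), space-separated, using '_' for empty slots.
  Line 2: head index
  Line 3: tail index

Answer: _ 92 35 71 11 _
1
5

Derivation:
write(99): buf=[99 _ _ _ _ _], head=0, tail=1, size=1
write(92): buf=[99 92 _ _ _ _], head=0, tail=2, size=2
write(35): buf=[99 92 35 _ _ _], head=0, tail=3, size=3
read(): buf=[_ 92 35 _ _ _], head=1, tail=3, size=2
write(71): buf=[_ 92 35 71 _ _], head=1, tail=4, size=3
write(11): buf=[_ 92 35 71 11 _], head=1, tail=5, size=4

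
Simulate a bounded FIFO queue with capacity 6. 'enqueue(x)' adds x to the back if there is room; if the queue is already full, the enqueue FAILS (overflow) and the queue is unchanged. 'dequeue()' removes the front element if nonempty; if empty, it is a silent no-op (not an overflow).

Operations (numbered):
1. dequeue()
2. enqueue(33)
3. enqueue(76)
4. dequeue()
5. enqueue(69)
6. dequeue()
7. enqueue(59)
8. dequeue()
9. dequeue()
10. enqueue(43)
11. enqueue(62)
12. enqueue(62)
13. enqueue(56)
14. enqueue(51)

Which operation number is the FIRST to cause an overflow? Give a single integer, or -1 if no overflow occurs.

1. dequeue(): empty, no-op, size=0
2. enqueue(33): size=1
3. enqueue(76): size=2
4. dequeue(): size=1
5. enqueue(69): size=2
6. dequeue(): size=1
7. enqueue(59): size=2
8. dequeue(): size=1
9. dequeue(): size=0
10. enqueue(43): size=1
11. enqueue(62): size=2
12. enqueue(62): size=3
13. enqueue(56): size=4
14. enqueue(51): size=5

Answer: -1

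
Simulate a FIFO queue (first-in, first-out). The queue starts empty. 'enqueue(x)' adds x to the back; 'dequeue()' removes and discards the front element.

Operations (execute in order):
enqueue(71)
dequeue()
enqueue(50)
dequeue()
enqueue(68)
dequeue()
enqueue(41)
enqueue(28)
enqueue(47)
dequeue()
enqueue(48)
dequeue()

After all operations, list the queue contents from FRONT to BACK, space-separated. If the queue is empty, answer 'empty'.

Answer: 47 48

Derivation:
enqueue(71): [71]
dequeue(): []
enqueue(50): [50]
dequeue(): []
enqueue(68): [68]
dequeue(): []
enqueue(41): [41]
enqueue(28): [41, 28]
enqueue(47): [41, 28, 47]
dequeue(): [28, 47]
enqueue(48): [28, 47, 48]
dequeue(): [47, 48]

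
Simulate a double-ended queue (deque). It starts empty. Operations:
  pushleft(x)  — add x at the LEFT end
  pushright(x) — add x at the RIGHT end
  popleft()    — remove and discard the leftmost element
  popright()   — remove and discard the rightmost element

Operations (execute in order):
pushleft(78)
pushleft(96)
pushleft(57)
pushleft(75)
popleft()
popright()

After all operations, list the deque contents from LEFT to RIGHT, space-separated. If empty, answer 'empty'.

pushleft(78): [78]
pushleft(96): [96, 78]
pushleft(57): [57, 96, 78]
pushleft(75): [75, 57, 96, 78]
popleft(): [57, 96, 78]
popright(): [57, 96]

Answer: 57 96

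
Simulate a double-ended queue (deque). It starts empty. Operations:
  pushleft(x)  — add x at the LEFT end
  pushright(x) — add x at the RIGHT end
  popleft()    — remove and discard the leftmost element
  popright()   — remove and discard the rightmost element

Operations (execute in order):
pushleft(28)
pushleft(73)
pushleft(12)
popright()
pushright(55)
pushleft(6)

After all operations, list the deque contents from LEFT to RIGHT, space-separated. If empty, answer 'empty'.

pushleft(28): [28]
pushleft(73): [73, 28]
pushleft(12): [12, 73, 28]
popright(): [12, 73]
pushright(55): [12, 73, 55]
pushleft(6): [6, 12, 73, 55]

Answer: 6 12 73 55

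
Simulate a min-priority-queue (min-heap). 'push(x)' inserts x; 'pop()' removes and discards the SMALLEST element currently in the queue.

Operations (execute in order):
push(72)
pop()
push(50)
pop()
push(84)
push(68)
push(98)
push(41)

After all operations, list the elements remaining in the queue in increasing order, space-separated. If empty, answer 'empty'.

push(72): heap contents = [72]
pop() → 72: heap contents = []
push(50): heap contents = [50]
pop() → 50: heap contents = []
push(84): heap contents = [84]
push(68): heap contents = [68, 84]
push(98): heap contents = [68, 84, 98]
push(41): heap contents = [41, 68, 84, 98]

Answer: 41 68 84 98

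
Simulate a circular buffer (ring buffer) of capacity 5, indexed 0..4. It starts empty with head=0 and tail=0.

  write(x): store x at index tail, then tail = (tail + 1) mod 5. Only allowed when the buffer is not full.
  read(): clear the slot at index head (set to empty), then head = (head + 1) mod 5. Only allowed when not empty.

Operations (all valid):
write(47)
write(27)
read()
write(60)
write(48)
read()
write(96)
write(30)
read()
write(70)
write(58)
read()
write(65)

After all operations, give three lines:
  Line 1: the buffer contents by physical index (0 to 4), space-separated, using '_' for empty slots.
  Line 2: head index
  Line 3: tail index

Answer: 30 70 58 65 96
4
4

Derivation:
write(47): buf=[47 _ _ _ _], head=0, tail=1, size=1
write(27): buf=[47 27 _ _ _], head=0, tail=2, size=2
read(): buf=[_ 27 _ _ _], head=1, tail=2, size=1
write(60): buf=[_ 27 60 _ _], head=1, tail=3, size=2
write(48): buf=[_ 27 60 48 _], head=1, tail=4, size=3
read(): buf=[_ _ 60 48 _], head=2, tail=4, size=2
write(96): buf=[_ _ 60 48 96], head=2, tail=0, size=3
write(30): buf=[30 _ 60 48 96], head=2, tail=1, size=4
read(): buf=[30 _ _ 48 96], head=3, tail=1, size=3
write(70): buf=[30 70 _ 48 96], head=3, tail=2, size=4
write(58): buf=[30 70 58 48 96], head=3, tail=3, size=5
read(): buf=[30 70 58 _ 96], head=4, tail=3, size=4
write(65): buf=[30 70 58 65 96], head=4, tail=4, size=5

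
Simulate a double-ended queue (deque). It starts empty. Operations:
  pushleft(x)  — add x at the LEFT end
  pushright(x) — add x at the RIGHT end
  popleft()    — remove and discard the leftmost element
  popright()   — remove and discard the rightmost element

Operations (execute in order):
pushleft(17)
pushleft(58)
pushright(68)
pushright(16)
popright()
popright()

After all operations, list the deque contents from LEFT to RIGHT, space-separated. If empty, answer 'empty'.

Answer: 58 17

Derivation:
pushleft(17): [17]
pushleft(58): [58, 17]
pushright(68): [58, 17, 68]
pushright(16): [58, 17, 68, 16]
popright(): [58, 17, 68]
popright(): [58, 17]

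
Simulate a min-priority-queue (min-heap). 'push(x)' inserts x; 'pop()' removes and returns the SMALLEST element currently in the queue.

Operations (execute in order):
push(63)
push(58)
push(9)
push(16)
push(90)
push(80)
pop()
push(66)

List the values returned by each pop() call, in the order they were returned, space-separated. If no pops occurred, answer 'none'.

push(63): heap contents = [63]
push(58): heap contents = [58, 63]
push(9): heap contents = [9, 58, 63]
push(16): heap contents = [9, 16, 58, 63]
push(90): heap contents = [9, 16, 58, 63, 90]
push(80): heap contents = [9, 16, 58, 63, 80, 90]
pop() → 9: heap contents = [16, 58, 63, 80, 90]
push(66): heap contents = [16, 58, 63, 66, 80, 90]

Answer: 9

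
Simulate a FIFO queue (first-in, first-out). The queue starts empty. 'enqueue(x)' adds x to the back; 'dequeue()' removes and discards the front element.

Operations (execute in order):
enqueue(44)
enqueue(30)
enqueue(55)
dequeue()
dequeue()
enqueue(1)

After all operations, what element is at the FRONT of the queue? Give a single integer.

Answer: 55

Derivation:
enqueue(44): queue = [44]
enqueue(30): queue = [44, 30]
enqueue(55): queue = [44, 30, 55]
dequeue(): queue = [30, 55]
dequeue(): queue = [55]
enqueue(1): queue = [55, 1]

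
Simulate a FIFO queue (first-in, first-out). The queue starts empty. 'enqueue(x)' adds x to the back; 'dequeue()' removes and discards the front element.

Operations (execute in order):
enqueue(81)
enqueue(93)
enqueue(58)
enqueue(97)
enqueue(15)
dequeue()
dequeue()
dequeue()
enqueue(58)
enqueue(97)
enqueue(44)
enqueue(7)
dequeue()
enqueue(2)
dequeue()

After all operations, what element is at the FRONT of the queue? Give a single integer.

enqueue(81): queue = [81]
enqueue(93): queue = [81, 93]
enqueue(58): queue = [81, 93, 58]
enqueue(97): queue = [81, 93, 58, 97]
enqueue(15): queue = [81, 93, 58, 97, 15]
dequeue(): queue = [93, 58, 97, 15]
dequeue(): queue = [58, 97, 15]
dequeue(): queue = [97, 15]
enqueue(58): queue = [97, 15, 58]
enqueue(97): queue = [97, 15, 58, 97]
enqueue(44): queue = [97, 15, 58, 97, 44]
enqueue(7): queue = [97, 15, 58, 97, 44, 7]
dequeue(): queue = [15, 58, 97, 44, 7]
enqueue(2): queue = [15, 58, 97, 44, 7, 2]
dequeue(): queue = [58, 97, 44, 7, 2]

Answer: 58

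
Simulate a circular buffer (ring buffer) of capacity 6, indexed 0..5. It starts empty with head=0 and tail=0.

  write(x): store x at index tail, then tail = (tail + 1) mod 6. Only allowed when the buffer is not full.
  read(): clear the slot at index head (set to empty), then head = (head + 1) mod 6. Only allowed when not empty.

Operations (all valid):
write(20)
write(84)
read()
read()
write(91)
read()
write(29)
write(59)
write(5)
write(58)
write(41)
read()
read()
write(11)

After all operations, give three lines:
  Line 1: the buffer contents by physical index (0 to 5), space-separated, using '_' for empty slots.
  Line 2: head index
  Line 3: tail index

Answer: 58 41 11 _ _ 5
5
3

Derivation:
write(20): buf=[20 _ _ _ _ _], head=0, tail=1, size=1
write(84): buf=[20 84 _ _ _ _], head=0, tail=2, size=2
read(): buf=[_ 84 _ _ _ _], head=1, tail=2, size=1
read(): buf=[_ _ _ _ _ _], head=2, tail=2, size=0
write(91): buf=[_ _ 91 _ _ _], head=2, tail=3, size=1
read(): buf=[_ _ _ _ _ _], head=3, tail=3, size=0
write(29): buf=[_ _ _ 29 _ _], head=3, tail=4, size=1
write(59): buf=[_ _ _ 29 59 _], head=3, tail=5, size=2
write(5): buf=[_ _ _ 29 59 5], head=3, tail=0, size=3
write(58): buf=[58 _ _ 29 59 5], head=3, tail=1, size=4
write(41): buf=[58 41 _ 29 59 5], head=3, tail=2, size=5
read(): buf=[58 41 _ _ 59 5], head=4, tail=2, size=4
read(): buf=[58 41 _ _ _ 5], head=5, tail=2, size=3
write(11): buf=[58 41 11 _ _ 5], head=5, tail=3, size=4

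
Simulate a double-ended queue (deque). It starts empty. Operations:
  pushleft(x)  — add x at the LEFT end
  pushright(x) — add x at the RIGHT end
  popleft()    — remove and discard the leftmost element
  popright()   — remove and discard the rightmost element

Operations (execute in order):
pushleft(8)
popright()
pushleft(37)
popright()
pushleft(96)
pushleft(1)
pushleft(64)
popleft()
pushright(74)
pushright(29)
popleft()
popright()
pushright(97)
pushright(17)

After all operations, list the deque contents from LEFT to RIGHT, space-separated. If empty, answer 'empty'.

pushleft(8): [8]
popright(): []
pushleft(37): [37]
popright(): []
pushleft(96): [96]
pushleft(1): [1, 96]
pushleft(64): [64, 1, 96]
popleft(): [1, 96]
pushright(74): [1, 96, 74]
pushright(29): [1, 96, 74, 29]
popleft(): [96, 74, 29]
popright(): [96, 74]
pushright(97): [96, 74, 97]
pushright(17): [96, 74, 97, 17]

Answer: 96 74 97 17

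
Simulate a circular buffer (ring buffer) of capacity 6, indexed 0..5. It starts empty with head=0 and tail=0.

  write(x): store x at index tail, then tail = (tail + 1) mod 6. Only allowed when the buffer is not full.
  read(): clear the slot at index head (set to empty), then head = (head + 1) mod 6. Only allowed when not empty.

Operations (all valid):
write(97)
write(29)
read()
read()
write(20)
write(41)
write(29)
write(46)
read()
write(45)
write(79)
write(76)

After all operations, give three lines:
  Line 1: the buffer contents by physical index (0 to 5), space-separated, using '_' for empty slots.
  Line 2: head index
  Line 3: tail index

write(97): buf=[97 _ _ _ _ _], head=0, tail=1, size=1
write(29): buf=[97 29 _ _ _ _], head=0, tail=2, size=2
read(): buf=[_ 29 _ _ _ _], head=1, tail=2, size=1
read(): buf=[_ _ _ _ _ _], head=2, tail=2, size=0
write(20): buf=[_ _ 20 _ _ _], head=2, tail=3, size=1
write(41): buf=[_ _ 20 41 _ _], head=2, tail=4, size=2
write(29): buf=[_ _ 20 41 29 _], head=2, tail=5, size=3
write(46): buf=[_ _ 20 41 29 46], head=2, tail=0, size=4
read(): buf=[_ _ _ 41 29 46], head=3, tail=0, size=3
write(45): buf=[45 _ _ 41 29 46], head=3, tail=1, size=4
write(79): buf=[45 79 _ 41 29 46], head=3, tail=2, size=5
write(76): buf=[45 79 76 41 29 46], head=3, tail=3, size=6

Answer: 45 79 76 41 29 46
3
3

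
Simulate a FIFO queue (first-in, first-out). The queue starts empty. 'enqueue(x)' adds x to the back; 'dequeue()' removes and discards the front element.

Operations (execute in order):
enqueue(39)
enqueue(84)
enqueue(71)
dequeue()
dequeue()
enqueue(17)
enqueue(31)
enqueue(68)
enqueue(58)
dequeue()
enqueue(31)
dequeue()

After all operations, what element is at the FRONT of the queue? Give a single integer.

enqueue(39): queue = [39]
enqueue(84): queue = [39, 84]
enqueue(71): queue = [39, 84, 71]
dequeue(): queue = [84, 71]
dequeue(): queue = [71]
enqueue(17): queue = [71, 17]
enqueue(31): queue = [71, 17, 31]
enqueue(68): queue = [71, 17, 31, 68]
enqueue(58): queue = [71, 17, 31, 68, 58]
dequeue(): queue = [17, 31, 68, 58]
enqueue(31): queue = [17, 31, 68, 58, 31]
dequeue(): queue = [31, 68, 58, 31]

Answer: 31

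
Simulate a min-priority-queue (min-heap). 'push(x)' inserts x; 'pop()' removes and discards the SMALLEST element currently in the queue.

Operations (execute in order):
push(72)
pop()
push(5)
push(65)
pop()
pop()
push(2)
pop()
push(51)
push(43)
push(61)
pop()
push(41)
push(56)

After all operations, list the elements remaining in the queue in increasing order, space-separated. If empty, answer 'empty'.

Answer: 41 51 56 61

Derivation:
push(72): heap contents = [72]
pop() → 72: heap contents = []
push(5): heap contents = [5]
push(65): heap contents = [5, 65]
pop() → 5: heap contents = [65]
pop() → 65: heap contents = []
push(2): heap contents = [2]
pop() → 2: heap contents = []
push(51): heap contents = [51]
push(43): heap contents = [43, 51]
push(61): heap contents = [43, 51, 61]
pop() → 43: heap contents = [51, 61]
push(41): heap contents = [41, 51, 61]
push(56): heap contents = [41, 51, 56, 61]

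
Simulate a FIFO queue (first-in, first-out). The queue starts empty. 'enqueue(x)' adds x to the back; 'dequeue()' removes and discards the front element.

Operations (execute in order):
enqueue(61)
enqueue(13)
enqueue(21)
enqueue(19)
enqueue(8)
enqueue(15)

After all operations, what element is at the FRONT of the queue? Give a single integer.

enqueue(61): queue = [61]
enqueue(13): queue = [61, 13]
enqueue(21): queue = [61, 13, 21]
enqueue(19): queue = [61, 13, 21, 19]
enqueue(8): queue = [61, 13, 21, 19, 8]
enqueue(15): queue = [61, 13, 21, 19, 8, 15]

Answer: 61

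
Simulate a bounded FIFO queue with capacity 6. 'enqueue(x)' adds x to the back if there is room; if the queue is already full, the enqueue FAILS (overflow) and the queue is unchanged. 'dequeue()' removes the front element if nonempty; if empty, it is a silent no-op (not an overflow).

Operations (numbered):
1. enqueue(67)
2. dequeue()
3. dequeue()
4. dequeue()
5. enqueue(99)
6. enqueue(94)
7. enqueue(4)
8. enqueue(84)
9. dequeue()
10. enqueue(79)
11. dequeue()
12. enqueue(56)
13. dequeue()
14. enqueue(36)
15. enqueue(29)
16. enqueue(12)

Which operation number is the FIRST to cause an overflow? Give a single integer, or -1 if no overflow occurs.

Answer: -1

Derivation:
1. enqueue(67): size=1
2. dequeue(): size=0
3. dequeue(): empty, no-op, size=0
4. dequeue(): empty, no-op, size=0
5. enqueue(99): size=1
6. enqueue(94): size=2
7. enqueue(4): size=3
8. enqueue(84): size=4
9. dequeue(): size=3
10. enqueue(79): size=4
11. dequeue(): size=3
12. enqueue(56): size=4
13. dequeue(): size=3
14. enqueue(36): size=4
15. enqueue(29): size=5
16. enqueue(12): size=6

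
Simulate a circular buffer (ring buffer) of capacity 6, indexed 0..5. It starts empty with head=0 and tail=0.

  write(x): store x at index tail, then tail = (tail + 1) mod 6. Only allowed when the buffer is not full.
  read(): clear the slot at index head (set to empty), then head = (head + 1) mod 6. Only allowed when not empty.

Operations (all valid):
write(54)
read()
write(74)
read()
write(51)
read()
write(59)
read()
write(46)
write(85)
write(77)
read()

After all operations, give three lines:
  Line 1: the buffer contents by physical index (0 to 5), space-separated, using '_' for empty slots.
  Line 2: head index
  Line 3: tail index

write(54): buf=[54 _ _ _ _ _], head=0, tail=1, size=1
read(): buf=[_ _ _ _ _ _], head=1, tail=1, size=0
write(74): buf=[_ 74 _ _ _ _], head=1, tail=2, size=1
read(): buf=[_ _ _ _ _ _], head=2, tail=2, size=0
write(51): buf=[_ _ 51 _ _ _], head=2, tail=3, size=1
read(): buf=[_ _ _ _ _ _], head=3, tail=3, size=0
write(59): buf=[_ _ _ 59 _ _], head=3, tail=4, size=1
read(): buf=[_ _ _ _ _ _], head=4, tail=4, size=0
write(46): buf=[_ _ _ _ 46 _], head=4, tail=5, size=1
write(85): buf=[_ _ _ _ 46 85], head=4, tail=0, size=2
write(77): buf=[77 _ _ _ 46 85], head=4, tail=1, size=3
read(): buf=[77 _ _ _ _ 85], head=5, tail=1, size=2

Answer: 77 _ _ _ _ 85
5
1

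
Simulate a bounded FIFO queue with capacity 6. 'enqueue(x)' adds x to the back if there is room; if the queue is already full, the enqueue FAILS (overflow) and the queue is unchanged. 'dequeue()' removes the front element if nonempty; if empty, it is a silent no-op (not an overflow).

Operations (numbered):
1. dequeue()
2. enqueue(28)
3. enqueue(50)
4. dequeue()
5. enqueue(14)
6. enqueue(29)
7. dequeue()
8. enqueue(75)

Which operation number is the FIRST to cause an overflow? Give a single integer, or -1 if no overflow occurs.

Answer: -1

Derivation:
1. dequeue(): empty, no-op, size=0
2. enqueue(28): size=1
3. enqueue(50): size=2
4. dequeue(): size=1
5. enqueue(14): size=2
6. enqueue(29): size=3
7. dequeue(): size=2
8. enqueue(75): size=3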